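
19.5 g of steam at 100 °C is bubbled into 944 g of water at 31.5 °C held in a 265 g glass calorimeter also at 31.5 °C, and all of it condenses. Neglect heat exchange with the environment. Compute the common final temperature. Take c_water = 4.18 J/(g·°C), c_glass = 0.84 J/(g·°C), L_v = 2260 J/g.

T_f ≈ 43.2 °C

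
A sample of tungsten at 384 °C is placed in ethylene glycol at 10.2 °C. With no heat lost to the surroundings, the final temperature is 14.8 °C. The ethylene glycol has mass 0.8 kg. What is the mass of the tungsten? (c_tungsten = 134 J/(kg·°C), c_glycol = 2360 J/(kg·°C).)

m ≈ 0.176 kg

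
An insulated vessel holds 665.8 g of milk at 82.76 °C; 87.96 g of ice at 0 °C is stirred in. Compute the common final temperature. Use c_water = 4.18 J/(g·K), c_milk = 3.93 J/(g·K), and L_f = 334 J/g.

T_f ≈ 62.7 °C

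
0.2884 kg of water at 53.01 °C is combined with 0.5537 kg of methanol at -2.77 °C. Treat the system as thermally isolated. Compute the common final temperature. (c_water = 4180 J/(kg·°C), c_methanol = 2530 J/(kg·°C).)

T_f ≈ 23.0 °C

Net heat exchanged in the isolated system is zero:
0.2884·4180·(T − 53.01) + 0.5537·2530·(T − (-2.77)) = 0
(1205.5 + 1400.9) T = 1205.5·53.01 + 1400.9·(-2.77)
T = 60024 / 2606.4 = 23 °C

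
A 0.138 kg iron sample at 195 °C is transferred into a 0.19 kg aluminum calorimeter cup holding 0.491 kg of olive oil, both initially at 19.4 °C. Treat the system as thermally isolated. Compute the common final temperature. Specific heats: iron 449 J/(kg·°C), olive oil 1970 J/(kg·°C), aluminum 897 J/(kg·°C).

T_f ≈ 28.5 °C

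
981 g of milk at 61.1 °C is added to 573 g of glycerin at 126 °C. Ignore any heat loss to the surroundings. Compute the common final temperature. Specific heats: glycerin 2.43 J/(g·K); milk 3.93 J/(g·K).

Net heat exchanged in the isolated system is zero:
573*2.43*(T − 126) + 981*3.93*(T − 61.1) = 0
1392.4(T − 126) + 3855.3(T − 61.1) = 0
(1392.4 + 3855.3) T = 1392.4*126 + 3855.3*61.1
T = 411002/5247.7 ≈ 78.32 °C

T_f ≈ 78.3 °C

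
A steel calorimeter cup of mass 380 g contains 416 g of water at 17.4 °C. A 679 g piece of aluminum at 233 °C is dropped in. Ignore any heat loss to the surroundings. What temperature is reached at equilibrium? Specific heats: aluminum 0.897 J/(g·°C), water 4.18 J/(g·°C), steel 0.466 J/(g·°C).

Let T be the final temperature. ΣQ_i = 0:
679·0.897·(T − 233) + 416·4.18·(T − 17.4) + 380·0.466·(T − 17.4) = 0
(609.06 + 1738.9 + 177.08) T = 609.06·233 + 1738.9·17.4 + 177.08·17.4
T = 175249/2525 ≈ 69.41 °C

T_f ≈ 69.4 °C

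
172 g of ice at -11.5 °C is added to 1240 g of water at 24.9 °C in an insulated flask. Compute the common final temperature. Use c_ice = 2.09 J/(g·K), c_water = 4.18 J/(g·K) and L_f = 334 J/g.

T_f ≈ 11.4 °C

Let T be the final temperature. ΣQ_i = 0:
ice -11.5→0 °C: 172·2.09·11.5 = 4134
  melt ice: 172·334 = 57448
  meltwater 0→T: 172·4.18·T = 718.96 T
  water: 5183.2(T − 24.9)
5902.2 T = 129062 − 61582 = 67480
T ≈ 11.43 °C. Since T > 0 °C, the all-ice-melts assumption holds.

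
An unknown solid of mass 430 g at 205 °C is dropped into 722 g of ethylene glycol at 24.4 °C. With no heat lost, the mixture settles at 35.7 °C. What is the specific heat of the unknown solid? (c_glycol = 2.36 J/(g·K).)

c ≈ 0.264 J/(g·K)

Setting the total heat transfer to zero:
430×c×(35.7 − 205) + 722×2.36×(35.7 − 24.4) = 0
-72799 c = -19254
c = -19254/-72799 ≈ 0.2645 J/(g·K)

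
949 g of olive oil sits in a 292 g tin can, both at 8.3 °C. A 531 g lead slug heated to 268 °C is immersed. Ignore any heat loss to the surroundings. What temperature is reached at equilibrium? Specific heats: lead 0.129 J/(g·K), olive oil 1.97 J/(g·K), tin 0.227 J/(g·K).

T_f ≈ 17.2 °C

Heat gained plus heat lost sum to zero:
531·0.129·(T − 268) + 949·1.97·(T − 8.3) + 292·0.227·(T − 8.3) = 0
68.5(T − 268) + 1869.5(T − 8.3) + 66.28(T − 8.3) = 0
(68.5 + 1869.5 + 66.28) T = 68.5·268 + 1869.5·8.3 + 66.28·8.3
T = 34425/2004.3 ≈ 17.18 °C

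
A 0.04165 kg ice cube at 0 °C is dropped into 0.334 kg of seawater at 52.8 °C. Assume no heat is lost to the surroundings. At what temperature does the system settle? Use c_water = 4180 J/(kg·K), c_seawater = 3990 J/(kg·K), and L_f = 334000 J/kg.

Net heat exchanged in the isolated system is zero:
melt ice: 0.04165·334000 = 13911; warm the meltwater: 174.1 T; seawater: 1332.7(T − 52.8)
1506.8 T = 70364 − 13911 = 56453
T ≈ 37.47 °C (positive, so assuming full melt was valid).

T_f ≈ 37.5 °C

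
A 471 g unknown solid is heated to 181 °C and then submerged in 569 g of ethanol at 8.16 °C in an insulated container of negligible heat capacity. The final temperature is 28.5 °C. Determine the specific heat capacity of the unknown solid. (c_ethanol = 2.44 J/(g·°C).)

Heat lost by the unknown solid = heat gained by the ethanol:
471·c·(181 − 28.5) = 569·2.44·(28.5 − 8.16)
71828 c = 28239  ⇒  c ≈ 0.3932 J/(g·°C)

c ≈ 0.393 J/(g·°C)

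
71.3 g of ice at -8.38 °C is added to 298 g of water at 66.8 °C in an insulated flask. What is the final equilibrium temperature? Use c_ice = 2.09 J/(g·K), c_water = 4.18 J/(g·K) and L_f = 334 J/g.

T_f ≈ 37.7 °C

Net heat exchanged in the isolated system is zero:
ice -8.38→0 °C: 71.3·2.09·8.38 = 1248.8; latent heat to melt: 71.3·334 = 23814; warm the meltwater: 298.03 T; water cools: 298·4.18·(T − 66.8) = 1245.6(T − 66.8)
1543.7 T = 83209 − 25063 = 58146
T ≈ 37.67 °C. Since T > 0 °C, the all-ice-melts assumption holds.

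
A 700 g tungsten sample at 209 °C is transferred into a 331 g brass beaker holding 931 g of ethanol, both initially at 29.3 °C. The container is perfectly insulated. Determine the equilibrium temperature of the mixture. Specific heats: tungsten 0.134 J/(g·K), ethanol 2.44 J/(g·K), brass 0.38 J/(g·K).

T_f ≈ 36.1 °C

T_f is the heat-capacity-weighted average of the initial temperatures:
T_f = (93.8×209 + 2271.6×29.3 + 125.78×29.3) / (93.8 + 2271.6 + 125.78)
    = 89849 / 2491.2 ≈ 36.07 °C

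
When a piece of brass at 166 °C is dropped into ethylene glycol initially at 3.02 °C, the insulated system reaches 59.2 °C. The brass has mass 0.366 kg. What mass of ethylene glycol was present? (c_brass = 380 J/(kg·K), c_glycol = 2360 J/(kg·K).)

Heat lost by the brass = heat gained by the glycol:
0.366×380×(166 − 59.2) = m×2360×(59.2 − 3.02)
132585 m = 14854  ⇒  m ≈ 0.112 kg

m ≈ 0.112 kg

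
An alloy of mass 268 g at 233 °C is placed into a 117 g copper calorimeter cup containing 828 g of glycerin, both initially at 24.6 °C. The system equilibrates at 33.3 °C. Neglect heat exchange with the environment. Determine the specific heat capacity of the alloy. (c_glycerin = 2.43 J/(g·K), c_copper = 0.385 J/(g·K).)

Taking heat into each body as positive, Σ m c ΔT = 0:
268·c·(33.3 − 233) + 828·2.43·(33.3 − 24.6) + 117·0.385·(33.3 − 24.6) = 0
-53520 c = -17897
c = -17897/-53520 ≈ 0.3344 J/(g·K)

c ≈ 0.334 J/(g·K)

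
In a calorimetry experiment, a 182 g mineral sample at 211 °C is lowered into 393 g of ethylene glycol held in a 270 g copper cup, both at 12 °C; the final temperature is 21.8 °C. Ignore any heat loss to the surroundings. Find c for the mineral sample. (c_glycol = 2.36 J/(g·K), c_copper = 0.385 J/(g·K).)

c ≈ 0.294 J/(g·K)

Taking heat into each body as positive, Σ m c ΔT = 0:
182·c·(21.8 − 211) + 393·2.36·(21.8 − 12) + 270·0.385·(21.8 − 12) = 0
-34434 c = -10108
c = -10108/-34434 ≈ 0.2935 J/(g·K)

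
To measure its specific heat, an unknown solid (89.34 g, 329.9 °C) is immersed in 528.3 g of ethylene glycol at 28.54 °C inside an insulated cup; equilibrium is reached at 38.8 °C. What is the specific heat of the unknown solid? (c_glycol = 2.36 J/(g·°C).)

c ≈ 0.492 J/(g·°C)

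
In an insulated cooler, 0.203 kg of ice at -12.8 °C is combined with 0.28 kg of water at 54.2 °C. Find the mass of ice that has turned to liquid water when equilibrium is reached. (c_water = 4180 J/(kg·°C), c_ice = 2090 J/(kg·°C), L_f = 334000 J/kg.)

Water can give up m c ΔT = 0.28·4180·54.2 = 63436 J before reaching 0 °C.
Of that, 0.203·2090·12.8 = 5430.7 J goes to bring the ice to 0 °C, leaving 58005 J.
To melt every bit of ice: 0.203·334000 = 67802 J.
Since 58005 < 67802 J, not all the ice melts; equilibrium is at 0 °C.
m_melt = 58005 / L_f = 0.1737 kg.

m_melted ≈ 0.174 kg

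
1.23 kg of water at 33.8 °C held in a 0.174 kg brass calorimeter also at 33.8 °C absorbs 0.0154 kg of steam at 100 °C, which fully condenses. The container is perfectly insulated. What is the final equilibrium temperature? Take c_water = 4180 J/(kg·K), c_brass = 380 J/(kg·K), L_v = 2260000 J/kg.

Energy conservation, ΣQ = 0:
steam→water at 100 °C releases m L_v = 0.0154·2260000 = 34804; condensate cools 100→T: 0.0154·4180·(T − 100) = 64.37(T − 100); water warms: 1.23·4180·(T − 33.8) = 5141.4(T − 33.8); cup: 66.12(T − 33.8)
5271.9 T = 34804 + 6437.2 + 176014 = 217255
T ≈ 41.21 °C, under the boiling point, so the assumption holds.

T_f ≈ 41.2 °C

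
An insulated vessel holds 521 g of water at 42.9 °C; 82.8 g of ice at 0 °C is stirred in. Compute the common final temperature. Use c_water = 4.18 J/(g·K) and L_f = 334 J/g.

Net heat exchanged in the isolated system is zero:
fusion: m_ice L_f = 82.8·334 = 27655; meltwater 0→T: 82.8·4.18·T = 346.1 T; water: 2177.8(T − 42.9)
2523.9 T = 93427 − 27655 = 65772
T ≈ 26.06 °C — above 0 °C, consistent with complete melting.

T_f ≈ 26.1 °C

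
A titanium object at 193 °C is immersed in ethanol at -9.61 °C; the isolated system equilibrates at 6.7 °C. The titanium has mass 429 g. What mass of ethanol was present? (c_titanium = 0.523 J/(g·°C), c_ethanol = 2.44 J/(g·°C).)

m ≈ 1050 g

Setting the total heat transfer to zero:
429·0.523·(6.7 − 193) + m·2.44·(6.7 − (-9.61)) = 0
39.8 m = 41800
m = 41800/39.8 ≈ 1050 g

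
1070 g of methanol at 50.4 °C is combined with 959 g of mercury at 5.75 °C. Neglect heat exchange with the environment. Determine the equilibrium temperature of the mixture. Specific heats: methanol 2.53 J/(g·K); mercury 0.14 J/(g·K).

T_f ≈ 48.3 °C

Net heat exchanged in the isolated system is zero:
1070×2.53×(T − 50.4) + 959×0.14×(T − 5.75) = 0
2707.1(T − 50.4) + 134.26(T − 5.75) = 0
(2707.1 + 134.26) T = 2707.1×50.4 + 134.26×5.75
T = 137210 / 2841.4 = 48.3 °C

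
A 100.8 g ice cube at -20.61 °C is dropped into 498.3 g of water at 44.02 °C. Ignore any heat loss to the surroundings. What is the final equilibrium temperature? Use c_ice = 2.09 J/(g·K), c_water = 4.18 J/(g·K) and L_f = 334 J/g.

T_f ≈ 21.4 °C

Energy balance with sensible and latent terms:
ice -20.61→0 °C: 100.8×2.09×20.61 = 4341.9; latent heat to melt: 100.8×334 = 33667; warm the meltwater: 421.34 T; water: 2082.9(T − 44.02)
2504.2 T = 91689 − 38009 = 53680
T ≈ 21.44 °C. Since T > 0 °C, the all-ice-melts assumption holds.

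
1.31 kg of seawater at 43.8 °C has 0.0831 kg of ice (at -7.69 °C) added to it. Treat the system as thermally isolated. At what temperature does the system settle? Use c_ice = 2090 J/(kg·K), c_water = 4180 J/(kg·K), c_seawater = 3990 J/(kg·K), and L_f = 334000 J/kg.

Setting the total heat transfer to zero:
ice -7.69→0 °C: 0.0831·2090·7.69 = 1335.6
  melt ice: 0.0831·334000 = 27755
  meltwater 0→T: 0.0831·4180·T = 347.36 T
  seawater cools: 1.31·3990·(T − 43.8) = 5226.9(T − 43.8)
5574.3 T = 228938 − 29091 = 199847
T ≈ 35.85 °C (positive, so assuming full melt was valid).

T_f ≈ 35.9 °C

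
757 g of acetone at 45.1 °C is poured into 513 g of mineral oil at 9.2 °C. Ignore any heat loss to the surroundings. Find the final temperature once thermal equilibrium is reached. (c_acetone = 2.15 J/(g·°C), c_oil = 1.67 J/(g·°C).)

T_f ≈ 32.7 °C

T_f = Σ m_i c_i T_i / Σ m_i c_i:
T_f = (1627.5×45.1 + 856.71×9.2) / (1627.5 + 856.71)
    = 81284 / 2484.3 ≈ 32.72 °C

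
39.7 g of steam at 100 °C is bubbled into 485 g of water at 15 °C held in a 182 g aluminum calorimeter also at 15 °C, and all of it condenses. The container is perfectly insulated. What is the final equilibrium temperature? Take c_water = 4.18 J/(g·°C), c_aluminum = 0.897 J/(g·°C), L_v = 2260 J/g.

Let T be the final temperature. ΣQ_i = 0:
condense steam: −39.7·2260 = −89722; condensed water 100 °C→T: 165.95(T − 100); water warms: 485·4.18·(T − 15) = 2027.3(T − 15); cup: 163.25(T − 15)
2356.5 T = 89722 + 16595 + 32858 = 139175
T ≈ 59.06 °C — below 100 °C, confirming all the steam condensed.

T_f ≈ 59.1 °C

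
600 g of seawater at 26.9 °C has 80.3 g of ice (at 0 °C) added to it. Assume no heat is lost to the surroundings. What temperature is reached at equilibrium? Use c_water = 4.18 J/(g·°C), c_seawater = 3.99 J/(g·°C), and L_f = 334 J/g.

Sum of m c ΔT and latent-heat terms is zero:
melt ice: 80.3·334 = 26820
  meltwater 0→T: 80.3·4.18·T = 335.65 T
  seawater: 2394(T − 26.9)
2729.7 T = 64399 − 26820 = 37578
T ≈ 13.77 °C — above 0 °C, consistent with complete melting.

T_f ≈ 13.8 °C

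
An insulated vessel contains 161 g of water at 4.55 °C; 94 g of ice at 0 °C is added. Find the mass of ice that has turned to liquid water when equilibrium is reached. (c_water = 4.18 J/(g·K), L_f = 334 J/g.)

m_melted ≈ 9.17 g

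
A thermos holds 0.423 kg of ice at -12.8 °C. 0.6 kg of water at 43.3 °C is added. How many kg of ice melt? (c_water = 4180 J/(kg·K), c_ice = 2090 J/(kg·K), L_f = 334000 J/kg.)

m_melted ≈ 0.291 kg

Cooling the water to 0 °C releases 0.6×4180×43.3 = 108596 J.
Of that, 0.423×2090×12.8 = 11316 J goes to bring the ice to 0 °C, leaving 97280 J.
Fully melting the ice requires m_ice L_f = 0.423×334000 = 141282 J.
That's not enough to melt it all — equilibrium is at 0 °C with ice remaining.
Mass melted = 97280/334000 ≈ 0.2913 kg.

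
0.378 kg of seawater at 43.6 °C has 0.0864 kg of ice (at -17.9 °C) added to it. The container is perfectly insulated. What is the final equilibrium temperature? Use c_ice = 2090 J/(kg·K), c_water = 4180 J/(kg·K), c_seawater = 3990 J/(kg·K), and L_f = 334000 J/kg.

Let T be the final temperature. ΣQ_i = 0:
warm ice to 0 °C: 0.0864×2090×(0 − (-17.9)) = 3232.3; latent heat to melt: 0.0864×334000 = 28858; warm the meltwater: 361.15 T; seawater cools: 0.378×3990×(T − 43.6) = 1508.2(T − 43.6)
1869.4 T = 65758 − 32090 = 33668
T ≈ 18.01 °C — above 0 °C, consistent with complete melting.

T_f ≈ 18.0 °C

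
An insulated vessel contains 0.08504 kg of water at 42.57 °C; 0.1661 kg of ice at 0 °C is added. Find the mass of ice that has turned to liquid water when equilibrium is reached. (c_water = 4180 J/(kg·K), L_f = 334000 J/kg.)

m_melted ≈ 0.0453 kg

Heat available from the water dropping to 0 °C: 0.08504·4180·42.57 = 15132 J.
Fully melting the ice requires m_ice L_f = 0.1661·334000 = 55477 J.
That's not enough to melt it all — equilibrium is at 0 °C with ice remaining.
m_melted·334000 = 15132  ⇒  m_melted ≈ 0.04531 kg.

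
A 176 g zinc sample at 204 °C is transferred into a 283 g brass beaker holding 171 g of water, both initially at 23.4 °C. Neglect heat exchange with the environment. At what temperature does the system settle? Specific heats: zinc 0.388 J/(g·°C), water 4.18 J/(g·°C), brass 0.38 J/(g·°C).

T_f ≈ 37.2 °C

Conservation of energy gives ΣQ = 0:
176·0.388·(T − 204) + 171·4.18·(T − 23.4) + 283·0.38·(T − 23.4) = 0
68.29(T − 204) + 714.78(T − 23.4) + 107.54(T − 23.4) = 0
890.61 T = 33173
T ≈ 37.25 °C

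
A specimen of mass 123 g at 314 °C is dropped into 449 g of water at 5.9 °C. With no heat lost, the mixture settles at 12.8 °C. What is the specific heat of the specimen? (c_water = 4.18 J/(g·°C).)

Heat gained plus heat lost sum to zero:
123·c·(12.8 − 314) + 449·4.18·(12.8 − 5.9) = 0
-37048 c = -12950
c = -12950/-37048 ≈ 0.3496 J/(g·°C)

c ≈ 0.35 J/(g·°C)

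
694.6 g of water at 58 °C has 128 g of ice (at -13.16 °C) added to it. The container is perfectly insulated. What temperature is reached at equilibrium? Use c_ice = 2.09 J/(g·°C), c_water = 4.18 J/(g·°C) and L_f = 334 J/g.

T_f ≈ 35.5 °C

Sum of m c ΔT and latent-heat terms is zero:
ice -13.16→0 °C: 128·2.09·13.16 = 3520.6
  melt ice: 128·334 = 42752
  meltwater 0→T: 128·4.18·T = 535.04 T
  water cools: 694.6·4.18·(T − 58) = 2903.4(T − 58)
3438.5 T = 168399 − 46273 = 122126
T ≈ 35.52 °C (positive, so assuming full melt was valid).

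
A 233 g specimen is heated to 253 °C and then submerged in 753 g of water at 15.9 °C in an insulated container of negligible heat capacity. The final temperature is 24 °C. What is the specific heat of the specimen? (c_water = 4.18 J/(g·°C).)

c ≈ 0.478 J/(g·°C)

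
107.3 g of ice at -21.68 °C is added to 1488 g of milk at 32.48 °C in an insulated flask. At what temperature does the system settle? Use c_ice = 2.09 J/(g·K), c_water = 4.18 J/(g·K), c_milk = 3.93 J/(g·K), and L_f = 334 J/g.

Energy conservation, ΣQ = 0:
ice -21.68→0 °C: 107.3×2.09×21.68 = 4861.9; fusion: m_ice L_f = 107.3×334 = 35838; meltwater 0→T: 107.3×4.18×T = 448.51 T; milk: 5847.8(T − 32.48)
6296.4 T = 189938 − 40700 = 149238
T ≈ 23.70 °C (positive, so assuming full melt was valid).

T_f ≈ 23.7 °C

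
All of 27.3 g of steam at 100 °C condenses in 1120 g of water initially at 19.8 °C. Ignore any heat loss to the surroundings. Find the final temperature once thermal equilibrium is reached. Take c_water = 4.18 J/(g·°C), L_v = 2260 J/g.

T_f ≈ 34.6 °C

Conservation of energy gives ΣQ = 0:
steam→water at 100 °C releases m L_v = 27.3·2260 = 61698
  condensate cools 100→T: 27.3·4.18·(T − 100) = 114.11(T − 100)
  water warms: 1120·4.18·(T − 19.8) = 4681.6(T − 19.8)
4795.7 T = 61698 + 11411 + 92696 = 165805
T ≈ 34.57 °C, under the boiling point, so the assumption holds.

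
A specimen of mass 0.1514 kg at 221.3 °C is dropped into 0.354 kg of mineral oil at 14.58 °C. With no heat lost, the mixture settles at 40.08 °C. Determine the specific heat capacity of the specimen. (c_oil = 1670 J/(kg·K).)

c ≈ 549 J/(kg·K)

Setting the total heat transfer to zero:
0.1514·c·(40.08 − 221.3) + 0.354·1670·(40.08 − 14.58) = 0
-27.44 c = -15075
c = -15075/-27.44 ≈ 549.4 J/(kg·K)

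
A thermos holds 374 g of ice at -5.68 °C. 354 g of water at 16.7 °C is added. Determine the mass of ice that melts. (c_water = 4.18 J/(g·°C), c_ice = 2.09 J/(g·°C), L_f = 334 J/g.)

m_melted ≈ 60.7 g

Cooling the water to 0 °C releases 354·4.18·16.7 = 24711 J.
Warming the ice to 0 °C takes 374·2.09·5.68 = 4439.8 J, leaving 20271 J for melting.
Fully melting the ice requires m_ice L_f = 374·334 = 124916 J.
20271 J < 124916 J, so only part of the ice melts and the system sits at 0 °C.
m_melted·334 = 20271  ⇒  m_melted ≈ 60.69 g.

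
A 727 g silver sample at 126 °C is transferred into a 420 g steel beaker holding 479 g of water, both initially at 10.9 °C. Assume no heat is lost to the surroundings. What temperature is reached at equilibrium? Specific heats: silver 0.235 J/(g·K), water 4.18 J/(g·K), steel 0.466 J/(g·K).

Conservation of energy gives ΣQ = 0:
727*0.235*(T − 126) + 479*4.18*(T − 10.9) + 420*0.466*(T − 10.9) = 0
170.84(T − 126) + 2002.2(T − 10.9) + 195.72(T − 10.9) = 0
2368.8 T = 45484
T = 45484/2368.8 ≈ 19.20 °C

T_f ≈ 19.2 °C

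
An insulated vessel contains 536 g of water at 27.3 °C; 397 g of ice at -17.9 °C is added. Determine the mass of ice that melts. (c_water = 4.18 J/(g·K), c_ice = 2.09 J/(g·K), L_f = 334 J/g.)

m_melted ≈ 139 g

Water can give up m c ΔT = 536·4.18·27.3 = 61165 J before reaching 0 °C.
Warming the ice to 0 °C takes 397·2.09·17.9 = 14852 J, leaving 46313 J for melting.
Fully melting the ice requires m_ice L_f = 397·334 = 132598 J.
That's not enough to melt it all — equilibrium is at 0 °C with ice remaining.
m_melted·334 = 46313  ⇒  m_melted ≈ 138.7 g.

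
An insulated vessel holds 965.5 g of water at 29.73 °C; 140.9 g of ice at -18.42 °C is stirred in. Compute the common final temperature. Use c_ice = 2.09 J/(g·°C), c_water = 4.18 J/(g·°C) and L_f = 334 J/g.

Conservation of energy gives ΣQ = 0:
warm ice to 0 °C: 140.9×2.09×(0 − (-18.42)) = 5424.3; fusion: m_ice L_f = 140.9×334 = 47061; warm the meltwater: 588.96 T; water: 4035.8(T − 29.73)
4624.8 T = 119984 − 52485 = 67499
T ≈ 14.60 °C. Since T > 0 °C, the all-ice-melts assumption holds.

T_f ≈ 14.6 °C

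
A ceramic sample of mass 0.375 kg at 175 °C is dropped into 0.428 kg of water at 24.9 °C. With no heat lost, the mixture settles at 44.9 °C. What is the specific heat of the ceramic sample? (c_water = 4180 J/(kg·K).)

c ≈ 733 J/(kg·K)

m_s c (T_s − T_f) = m_water c_water (T_f − T_0):
0.375×c×(175 − 44.9) = 0.428×4180×(44.9 − 24.9)
48.79 c = 35781  ⇒  c ≈ 733.4 J/(kg·K)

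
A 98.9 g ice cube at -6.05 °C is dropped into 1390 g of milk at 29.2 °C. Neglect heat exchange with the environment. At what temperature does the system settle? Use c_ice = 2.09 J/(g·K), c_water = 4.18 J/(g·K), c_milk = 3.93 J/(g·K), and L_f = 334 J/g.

T_f ≈ 21.3 °C

Sum of m c ΔT and latent-heat terms is zero:
warm ice to 0 °C: 98.9·2.09·(0 − (-6.05)) = 1250.5; latent heat to melt: 98.9·334 = 33033; warm the meltwater: 413.4 T; milk cools: 1390·3.93·(T − 29.2) = 5462.7(T − 29.2)
5876.1 T = 159511 − 34283 = 125228
T ≈ 21.31 °C. Since T > 0 °C, the all-ice-melts assumption holds.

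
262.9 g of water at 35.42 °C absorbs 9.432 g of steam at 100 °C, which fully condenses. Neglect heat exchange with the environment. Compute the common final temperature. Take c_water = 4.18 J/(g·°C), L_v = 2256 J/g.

T_f ≈ 56.3 °C

Heat gained plus heat lost sum to zero:
steam→water at 100 °C releases m L_v = 9.432·2256 = 21279; condensed water 100 °C→T: 39.43(T − 100); original water: 1098.9(T − 35.42)
1138.3 T = 21279 + 3942.6 + 38924 = 64145
T ≈ 56.35 °C — below 100 °C, confirming all the steam condensed.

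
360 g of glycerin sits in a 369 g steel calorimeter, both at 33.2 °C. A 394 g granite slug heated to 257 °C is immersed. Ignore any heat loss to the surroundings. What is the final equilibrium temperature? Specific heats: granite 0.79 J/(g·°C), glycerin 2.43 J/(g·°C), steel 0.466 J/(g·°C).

T_f ≈ 84.5 °C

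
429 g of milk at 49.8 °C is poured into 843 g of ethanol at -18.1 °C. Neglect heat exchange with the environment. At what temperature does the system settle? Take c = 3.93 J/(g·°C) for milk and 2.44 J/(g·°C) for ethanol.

Conservation of energy gives ΣQ = 0:
429×3.93×(T − 49.8) + 843×2.44×(T − (-18.1)) = 0
1686(T − 49.8) + 2056.9(T − (-18.1)) = 0
(1686 + 2056.9) T = 1686×49.8 + 2056.9×(-18.1)
T = 46731/3742.9 ≈ 12.49 °C

T_f ≈ 12.5 °C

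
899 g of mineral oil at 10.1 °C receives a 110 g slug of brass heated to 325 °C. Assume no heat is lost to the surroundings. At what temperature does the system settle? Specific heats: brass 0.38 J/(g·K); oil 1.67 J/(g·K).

T_f ≈ 18.6 °C

Heat gained plus heat lost sum to zero:
110·0.38·(T − 325) + 899·1.67·(T − 10.1) = 0
41.8(T − 325) + 1501.3(T − 10.1) = 0
(41.8 + 1501.3) T = 41.8·325 + 1501.3·10.1
T = 28748 / 1543.1 = 18.6 °C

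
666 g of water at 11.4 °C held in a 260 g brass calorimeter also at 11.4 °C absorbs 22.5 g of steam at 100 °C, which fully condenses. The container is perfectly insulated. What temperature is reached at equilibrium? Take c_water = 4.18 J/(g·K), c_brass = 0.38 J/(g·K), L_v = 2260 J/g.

Energy conservation, ΣQ = 0:
latent heat released on condensation: 22.5×2260 = 50850; condensed water 100 °C→T: 94.05(T − 100); original water: 2783.9(T − 11.4); cup: 98.8(T − 11.4)
2976.7 T = 50850 + 9405 + 32863 = 93118
T ≈ 31.28 °C, under the boiling point, so the assumption holds.

T_f ≈ 31.3 °C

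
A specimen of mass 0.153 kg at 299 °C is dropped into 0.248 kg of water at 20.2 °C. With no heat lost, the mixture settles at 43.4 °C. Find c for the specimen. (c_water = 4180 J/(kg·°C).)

Heat lost by the specimen = heat gained by the water:
0.153·c·(299 − 43.4) = 0.248·4180·(43.4 − 20.2)
39.11 c = 24050  ⇒  c ≈ 615 J/(kg·°C)

c ≈ 615 J/(kg·°C)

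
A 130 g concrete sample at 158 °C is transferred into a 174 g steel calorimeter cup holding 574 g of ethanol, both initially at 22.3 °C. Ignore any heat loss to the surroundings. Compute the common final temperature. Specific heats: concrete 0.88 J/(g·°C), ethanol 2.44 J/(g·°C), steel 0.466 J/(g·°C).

T_f ≈ 32.0 °C

With ΣQ=0 the equilibrium temperature is the m·c-weighted mean:
T_f = (114.4·158 + 1400.6·22.3 + 81.08·22.3) / (114.4 + 1400.6 + 81.08)
    = 51116 / 1596 ≈ 32.03 °C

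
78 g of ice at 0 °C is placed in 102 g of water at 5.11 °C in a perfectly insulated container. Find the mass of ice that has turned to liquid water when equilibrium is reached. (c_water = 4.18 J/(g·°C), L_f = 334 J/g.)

m_melted ≈ 6.52 g

Cooling the water to 0 °C releases 102·4.18·5.11 = 2178.7 J.
Melting all 78 g of ice would need 78·334 = 26052 J.
Since 2178.7 < 26052 J, not all the ice melts; equilibrium is at 0 °C.
Mass melted = 2178.7/334 ≈ 6.523 g.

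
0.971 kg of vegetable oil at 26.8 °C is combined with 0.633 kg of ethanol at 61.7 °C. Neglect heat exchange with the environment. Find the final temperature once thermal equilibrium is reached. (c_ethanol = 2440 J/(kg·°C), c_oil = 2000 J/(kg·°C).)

T_f ≈ 42.3 °C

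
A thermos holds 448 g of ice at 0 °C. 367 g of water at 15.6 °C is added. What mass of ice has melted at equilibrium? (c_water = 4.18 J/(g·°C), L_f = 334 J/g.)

m_melted ≈ 71.7 g

Cooling the water to 0 °C releases 367×4.18×15.6 = 23931 J.
Fully melting the ice requires m_ice L_f = 448×334 = 149632 J.
That's not enough to melt it all — equilibrium is at 0 °C with ice remaining.
Mass melted = 23931/334 ≈ 71.65 g.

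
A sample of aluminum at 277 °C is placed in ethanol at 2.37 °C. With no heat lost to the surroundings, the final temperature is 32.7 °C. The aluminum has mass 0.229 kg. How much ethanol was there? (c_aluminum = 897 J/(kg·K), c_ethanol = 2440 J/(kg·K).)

m ≈ 0.678 kg

|Q_aluminum| = |Q_ethanol|:
0.229×897×(277 − 32.7) = m×2440×(32.7 − 2.37)
74005 m = 50182  ⇒  m ≈ 0.6781 kg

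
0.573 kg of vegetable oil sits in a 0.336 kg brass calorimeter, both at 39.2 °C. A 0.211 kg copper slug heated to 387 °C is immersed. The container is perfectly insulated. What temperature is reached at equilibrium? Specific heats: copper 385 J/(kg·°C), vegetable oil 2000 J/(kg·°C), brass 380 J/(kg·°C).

T_f ≈ 60.1 °C

Taking heat into each body as positive, Σ m c ΔT = 0:
0.211*385*(T − 387) + 0.573*2000*(T − 39.2) + 0.336*380*(T − 39.2) = 0
1354.9 T = 81366
T = 81366/1354.9 ≈ 60.05 °C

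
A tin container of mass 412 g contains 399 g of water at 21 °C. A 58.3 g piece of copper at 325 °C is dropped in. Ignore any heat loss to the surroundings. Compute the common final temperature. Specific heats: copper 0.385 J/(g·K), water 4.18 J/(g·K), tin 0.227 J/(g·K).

Let T be the final temperature. ΣQ_i = 0:
58.3×0.385×(T − 325) + 399×4.18×(T − 21) + 412×0.227×(T − 21) = 0
1783.8 T = 44283
T = 44283 / 1783.8 = 24.8 °C

T_f ≈ 24.8 °C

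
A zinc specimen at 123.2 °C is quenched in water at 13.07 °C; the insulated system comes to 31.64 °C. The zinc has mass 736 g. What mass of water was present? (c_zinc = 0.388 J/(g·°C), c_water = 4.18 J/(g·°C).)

m ≈ 337 g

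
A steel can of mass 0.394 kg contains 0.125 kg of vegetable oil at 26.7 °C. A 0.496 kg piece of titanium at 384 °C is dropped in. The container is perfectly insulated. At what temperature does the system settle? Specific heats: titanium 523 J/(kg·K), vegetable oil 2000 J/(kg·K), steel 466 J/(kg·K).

T_f ≈ 160.4 °C

Heat gained plus heat lost sum to zero:
0.496*523*(T − 384) + 0.125*2000*(T − 26.7) + 0.394*466*(T − 26.7) = 0
259.41(T − 384) + 250(T − 26.7) + 183.6(T − 26.7) = 0
(259.41 + 250 + 183.6) T = 259.41*384 + 250*26.7 + 183.6*26.7
T ≈ 160.44 °C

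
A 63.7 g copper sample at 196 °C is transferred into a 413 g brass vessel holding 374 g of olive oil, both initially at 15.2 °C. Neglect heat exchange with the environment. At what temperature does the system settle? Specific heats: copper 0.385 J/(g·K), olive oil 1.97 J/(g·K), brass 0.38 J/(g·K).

Net heat exchanged in the isolated system is zero:
63.7×0.385×(T − 196) + 374×1.97×(T − 15.2) + 413×0.38×(T − 15.2) = 0
(24.52 + 736.78 + 156.94) T = 24.52×196 + 736.78×15.2 + 156.94×15.2
T = 18391 / 918.24 = 20 °C

T_f ≈ 20.0 °C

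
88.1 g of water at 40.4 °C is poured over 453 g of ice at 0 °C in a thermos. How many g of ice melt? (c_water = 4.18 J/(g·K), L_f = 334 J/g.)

m_melted ≈ 44.5 g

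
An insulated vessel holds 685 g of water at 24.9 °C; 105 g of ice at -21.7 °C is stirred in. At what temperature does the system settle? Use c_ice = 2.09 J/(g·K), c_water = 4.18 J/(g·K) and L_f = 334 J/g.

T_f ≈ 9.5 °C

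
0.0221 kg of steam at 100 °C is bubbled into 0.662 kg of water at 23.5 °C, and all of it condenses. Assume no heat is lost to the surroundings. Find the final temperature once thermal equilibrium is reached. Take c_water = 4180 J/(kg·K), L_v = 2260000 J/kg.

Let T be the final temperature. ΣQ_i = 0:
latent heat released on condensation: 0.0221·2260000 = 49946
  condensed water 100 °C→T: 92.38(T − 100)
  original water: 2767.2(T − 23.5)
2859.5 T = 49946 + 9237.8 + 65028 = 124212
T ≈ 43.44 °C, under the boiling point, so the assumption holds.

T_f ≈ 43.4 °C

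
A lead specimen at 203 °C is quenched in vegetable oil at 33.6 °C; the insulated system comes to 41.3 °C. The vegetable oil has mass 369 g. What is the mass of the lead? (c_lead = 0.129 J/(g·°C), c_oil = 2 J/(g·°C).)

m ≈ 272 g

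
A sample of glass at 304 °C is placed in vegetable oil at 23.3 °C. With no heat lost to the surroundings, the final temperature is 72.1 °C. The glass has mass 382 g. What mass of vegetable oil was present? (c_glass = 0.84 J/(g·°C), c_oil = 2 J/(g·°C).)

Let T be the final temperature. ΣQ_i = 0:
382·0.84·(72.1 − 304) + m·2·(72.1 − 23.3) = 0
97.6 m = 74412
m = 74412/97.6 ≈ 762.4 g

m ≈ 762 g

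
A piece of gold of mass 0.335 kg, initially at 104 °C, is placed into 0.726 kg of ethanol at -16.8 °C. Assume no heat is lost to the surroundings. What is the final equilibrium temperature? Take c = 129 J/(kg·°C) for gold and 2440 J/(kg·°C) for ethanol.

T_f = Σ m_i c_i T_i / Σ m_i c_i:
T_f = (43.22·104 + 1771.4·(-16.8)) / (43.22 + 1771.4)
    = -25266 / 1814.7 ≈ -13.92 °C

T_f ≈ -13.9 °C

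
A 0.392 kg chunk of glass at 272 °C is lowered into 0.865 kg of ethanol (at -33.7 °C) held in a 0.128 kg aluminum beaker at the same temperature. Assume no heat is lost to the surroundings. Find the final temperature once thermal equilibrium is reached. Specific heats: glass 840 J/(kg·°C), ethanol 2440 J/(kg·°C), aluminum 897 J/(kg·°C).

T_f ≈ 5.7 °C

Heat gained plus heat lost sum to zero:
0.392*840*(T − 272) + 0.865*2440*(T − (-33.7)) + 0.128*897*(T − (-33.7)) = 0
329.28(T − 272) + 2110.6(T − (-33.7)) + 114.82(T − (-33.7)) = 0
(329.28 + 2110.6 + 114.82) T = 329.28*272 + 2110.6*(-33.7) + 114.82*(-33.7)
T ≈ 5.70 °C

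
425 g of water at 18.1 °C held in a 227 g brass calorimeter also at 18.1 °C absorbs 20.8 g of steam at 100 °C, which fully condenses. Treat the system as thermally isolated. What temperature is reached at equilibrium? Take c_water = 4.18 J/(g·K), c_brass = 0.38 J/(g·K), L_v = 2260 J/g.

Conservation of energy gives ΣQ = 0:
steam→water at 100 °C releases m L_v = 20.8×2260 = 47008; condensate cools 100→T: 20.8×4.18×(T − 100) = 86.94(T − 100); original water: 1776.5(T − 18.1); brass cup: 227×0.38×(T − 18.1) = 86.26(T − 18.1)
1949.7 T = 47008 + 8694.4 + 33716 = 89418
T ≈ 45.86 °C — below 100 °C, confirming all the steam condensed.

T_f ≈ 45.9 °C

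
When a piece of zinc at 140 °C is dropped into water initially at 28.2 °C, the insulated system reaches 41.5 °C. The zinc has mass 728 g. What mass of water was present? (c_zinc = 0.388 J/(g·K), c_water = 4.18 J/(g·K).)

m ≈ 500 g

|Q_zinc| = |Q_water|:
728·0.388·(140 − 41.5) = m·4.18·(41.5 − 28.2)
55.59 m = 27823  ⇒  m ≈ 500.5 g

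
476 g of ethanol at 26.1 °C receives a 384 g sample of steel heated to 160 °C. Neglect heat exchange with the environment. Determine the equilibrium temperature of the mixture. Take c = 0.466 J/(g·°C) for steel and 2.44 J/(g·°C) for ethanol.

T_f = Σ m_i c_i T_i / Σ m_i c_i:
T_f = (178.94*160 + 1161.4*26.1) / (178.94 + 1161.4)
    = 58945 / 1340.4 ≈ 43.98 °C

T_f ≈ 44.0 °C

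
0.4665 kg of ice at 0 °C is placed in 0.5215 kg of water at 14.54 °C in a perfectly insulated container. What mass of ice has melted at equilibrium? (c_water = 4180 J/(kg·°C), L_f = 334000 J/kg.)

Cooling the water to 0 °C releases 0.5215×4180×14.54 = 31695 J.
To melt every bit of ice: 0.4665×334000 = 155811 J.
Since 31695 < 155811 J, not all the ice melts; equilibrium is at 0 °C.
m_melt = 31695 / L_f = 0.0949 kg.

m_melted ≈ 0.0949 kg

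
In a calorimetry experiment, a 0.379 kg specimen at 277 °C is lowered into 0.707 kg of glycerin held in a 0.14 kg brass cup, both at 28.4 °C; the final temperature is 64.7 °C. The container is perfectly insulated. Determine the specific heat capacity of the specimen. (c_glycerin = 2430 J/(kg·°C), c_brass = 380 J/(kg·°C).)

Let T be the final temperature. ΣQ_i = 0:
0.379×c×(64.7 − 277) + 0.707×2430×(64.7 − 28.4) + 0.14×380×(64.7 − 28.4) = 0
-80.46 c = -64295
c = -64295/-80.46 ≈ 799.1 J/(kg·°C)

c ≈ 799 J/(kg·°C)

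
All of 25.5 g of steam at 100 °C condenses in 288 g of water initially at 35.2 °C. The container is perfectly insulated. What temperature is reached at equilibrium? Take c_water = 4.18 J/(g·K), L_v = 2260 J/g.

T_f ≈ 84.4 °C

Net heat exchanged in the isolated system is zero:
condense steam: −25.5·2260 = −57630; condensed water 100 °C→T: 106.59(T − 100); original water: 1203.8(T − 35.2)
1310.4 T = 57630 + 10659 + 42375 = 110664
T ≈ 84.45 °C, under the boiling point, so the assumption holds.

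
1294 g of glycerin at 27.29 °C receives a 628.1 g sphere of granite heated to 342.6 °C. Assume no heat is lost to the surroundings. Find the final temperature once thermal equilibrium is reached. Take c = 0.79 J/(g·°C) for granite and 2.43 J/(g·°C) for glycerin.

Heat lost by the granite equals heat gained by the glycerin:
628.1·0.79·(342.6 − T) = 1294·2.43·(T − 27.29)
496.2(342.6 − T) = 3144.4(T − 27.29)
3640.6 T = 255809  ⇒  T ≈ 70.27 °C

T_f ≈ 70.3 °C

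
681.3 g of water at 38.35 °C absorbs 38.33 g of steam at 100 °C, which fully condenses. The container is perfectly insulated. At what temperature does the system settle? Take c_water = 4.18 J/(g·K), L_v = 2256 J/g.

T_f ≈ 70.4 °C

Taking heat into each body as positive, Σ m c ΔT = 0:
condense steam: −38.33·2256 = −86472
  condensed water 100 °C→T: 160.22(T − 100)
  original water: 2847.8(T − 38.35)
3008.1 T = 86472 + 16022 + 109214 = 211709
T ≈ 70.38 °C (< 100 °C, so full condensation is consistent).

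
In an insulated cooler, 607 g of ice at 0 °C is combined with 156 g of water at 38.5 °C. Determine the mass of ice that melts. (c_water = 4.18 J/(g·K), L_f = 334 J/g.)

Heat available from the water dropping to 0 °C: 156·4.18·38.5 = 25105 J.
To melt every bit of ice: 607·334 = 202738 J.
That's not enough to melt it all — equilibrium is at 0 °C with ice remaining.
m_melted·334 = 25105  ⇒  m_melted ≈ 75.16 g.

m_melted ≈ 75.2 g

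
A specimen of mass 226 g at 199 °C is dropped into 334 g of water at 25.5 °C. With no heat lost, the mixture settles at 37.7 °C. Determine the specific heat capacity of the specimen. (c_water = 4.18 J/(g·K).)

Conservation of energy gives ΣQ = 0:
226·c·(37.7 − 199) + 334·4.18·(37.7 − 25.5) = 0
-36454 c = -17033
c = -17033/-36454 ≈ 0.4672 J/(g·K)

c ≈ 0.467 J/(g·K)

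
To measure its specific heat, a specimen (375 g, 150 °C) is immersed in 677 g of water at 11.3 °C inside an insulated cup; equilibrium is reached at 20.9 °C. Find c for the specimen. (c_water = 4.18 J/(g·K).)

Heat lost by the specimen = heat gained by the water:
375·c·(150 − 20.9) = 677·4.18·(20.9 − 11.3)
48412 c = 27167  ⇒  c ≈ 0.5611 J/(g·K)

c ≈ 0.561 J/(g·K)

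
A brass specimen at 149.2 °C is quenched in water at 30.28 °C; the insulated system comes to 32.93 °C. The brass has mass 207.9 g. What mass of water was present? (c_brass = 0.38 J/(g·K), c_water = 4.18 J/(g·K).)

|Q_brass| = |Q_water|:
207.9×0.38×(149.2 − 32.93) = m×4.18×(32.93 − 30.28)
11.08 m = 9185.6  ⇒  m ≈ 829.2 g

m ≈ 829 g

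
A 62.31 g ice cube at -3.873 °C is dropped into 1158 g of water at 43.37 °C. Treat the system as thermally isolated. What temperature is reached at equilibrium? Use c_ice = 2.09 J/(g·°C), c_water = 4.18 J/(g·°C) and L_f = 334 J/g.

T_f ≈ 37.0 °C

Conservation of energy gives ΣQ = 0:
ice -3.873→0 °C: 62.31×2.09×3.873 = 504.37
  melt ice: 62.31×334 = 20812
  warm the meltwater: 260.46 T
  water: 4840.4(T − 43.37)
5100.9 T = 209930 − 21316 = 188614
T ≈ 36.98 °C (positive, so assuming full melt was valid).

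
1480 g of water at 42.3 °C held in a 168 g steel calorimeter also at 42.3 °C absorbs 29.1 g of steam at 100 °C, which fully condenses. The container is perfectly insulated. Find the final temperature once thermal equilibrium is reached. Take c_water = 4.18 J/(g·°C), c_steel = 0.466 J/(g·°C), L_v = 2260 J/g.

T_f ≈ 53.7 °C

Energy conservation, ΣQ = 0:
condense steam: −29.1·2260 = −65766; condensed water 100 °C→T: 121.64(T − 100); original water: 6186.4(T − 42.3); cup: 78.29(T − 42.3)
6386.3 T = 65766 + 12164 + 264996 = 342926
T ≈ 53.70 °C, under the boiling point, so the assumption holds.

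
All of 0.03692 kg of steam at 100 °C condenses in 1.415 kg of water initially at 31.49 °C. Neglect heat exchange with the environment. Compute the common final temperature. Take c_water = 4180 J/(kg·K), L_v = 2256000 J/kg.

Heat gained plus heat lost sum to zero:
steam→water at 100 °C releases m L_v = 0.03692·2256000 = 83292
  condensate cools 100→T: 0.03692·4180·(T − 100) = 154.33(T − 100)
  original water: 5914.7(T − 31.49)
6069 T = 83292 + 15433 + 186254 = 284978
T ≈ 46.96 °C — below 100 °C, confirming all the steam condensed.

T_f ≈ 47.0 °C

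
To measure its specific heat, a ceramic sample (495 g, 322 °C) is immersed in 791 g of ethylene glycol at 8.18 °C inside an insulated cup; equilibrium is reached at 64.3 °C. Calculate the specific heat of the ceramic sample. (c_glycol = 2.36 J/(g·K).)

c ≈ 0.821 J/(g·K)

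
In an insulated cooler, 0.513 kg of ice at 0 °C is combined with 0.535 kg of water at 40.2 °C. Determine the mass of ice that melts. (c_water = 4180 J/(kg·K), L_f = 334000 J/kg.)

Water can give up m c ΔT = 0.535·4180·40.2 = 89899 J before reaching 0 °C.
Fully melting the ice requires m_ice L_f = 0.513·334000 = 171342 J.
Since 89899 < 171342 J, not all the ice melts; equilibrium is at 0 °C.
m_melted·334000 = 89899  ⇒  m_melted ≈ 0.2692 kg.

m_melted ≈ 0.269 kg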